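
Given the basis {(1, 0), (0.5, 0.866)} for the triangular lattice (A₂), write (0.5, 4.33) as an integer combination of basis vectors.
-2b₁ + 5b₂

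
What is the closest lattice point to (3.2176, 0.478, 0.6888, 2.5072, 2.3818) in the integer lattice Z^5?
(3, 0, 1, 3, 2)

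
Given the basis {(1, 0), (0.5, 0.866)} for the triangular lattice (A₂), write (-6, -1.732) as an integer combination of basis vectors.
-5b₁ - 2b₂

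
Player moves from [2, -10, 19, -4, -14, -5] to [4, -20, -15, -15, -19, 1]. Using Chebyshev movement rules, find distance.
34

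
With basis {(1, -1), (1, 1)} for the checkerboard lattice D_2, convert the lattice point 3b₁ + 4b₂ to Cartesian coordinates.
(7, 1)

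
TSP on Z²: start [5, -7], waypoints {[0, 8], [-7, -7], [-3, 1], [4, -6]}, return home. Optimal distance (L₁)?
54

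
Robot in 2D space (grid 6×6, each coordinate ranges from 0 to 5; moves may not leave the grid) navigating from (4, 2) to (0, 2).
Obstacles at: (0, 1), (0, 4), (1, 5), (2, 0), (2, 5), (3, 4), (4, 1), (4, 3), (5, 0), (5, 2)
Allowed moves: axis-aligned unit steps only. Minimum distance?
4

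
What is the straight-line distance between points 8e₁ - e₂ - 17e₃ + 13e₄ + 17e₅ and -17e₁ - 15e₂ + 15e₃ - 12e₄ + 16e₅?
49.7092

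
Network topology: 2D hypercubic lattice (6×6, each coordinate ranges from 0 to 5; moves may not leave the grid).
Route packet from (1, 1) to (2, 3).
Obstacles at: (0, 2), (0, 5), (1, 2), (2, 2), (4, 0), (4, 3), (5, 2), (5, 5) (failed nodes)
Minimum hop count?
5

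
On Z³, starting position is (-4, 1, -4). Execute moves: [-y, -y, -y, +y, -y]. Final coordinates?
(-4, -2, -4)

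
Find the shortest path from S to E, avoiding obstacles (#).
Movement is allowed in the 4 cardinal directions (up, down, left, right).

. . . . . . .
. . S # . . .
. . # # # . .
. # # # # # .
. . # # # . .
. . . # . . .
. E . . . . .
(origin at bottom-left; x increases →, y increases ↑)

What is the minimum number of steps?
8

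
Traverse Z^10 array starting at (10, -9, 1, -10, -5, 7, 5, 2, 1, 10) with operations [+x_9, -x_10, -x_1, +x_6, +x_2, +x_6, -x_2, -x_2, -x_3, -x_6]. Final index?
(9, -10, 0, -10, -5, 8, 5, 2, 2, 9)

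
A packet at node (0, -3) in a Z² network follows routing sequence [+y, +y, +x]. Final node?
(1, -1)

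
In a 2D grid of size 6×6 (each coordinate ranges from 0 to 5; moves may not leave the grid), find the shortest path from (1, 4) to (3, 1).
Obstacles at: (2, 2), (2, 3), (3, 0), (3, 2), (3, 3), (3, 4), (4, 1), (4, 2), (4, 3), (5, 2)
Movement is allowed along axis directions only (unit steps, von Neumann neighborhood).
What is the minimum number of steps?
5
(one shortest path: (1, 4) → (1, 3) → (1, 2) → (1, 1) → (2, 1) → (3, 1))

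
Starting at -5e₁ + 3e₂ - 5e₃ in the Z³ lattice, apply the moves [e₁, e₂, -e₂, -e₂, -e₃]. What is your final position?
(-4, 2, -6)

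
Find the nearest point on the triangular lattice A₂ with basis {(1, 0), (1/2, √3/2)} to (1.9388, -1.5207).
(2, -1.732)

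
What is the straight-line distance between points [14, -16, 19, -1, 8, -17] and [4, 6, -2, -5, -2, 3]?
39.2556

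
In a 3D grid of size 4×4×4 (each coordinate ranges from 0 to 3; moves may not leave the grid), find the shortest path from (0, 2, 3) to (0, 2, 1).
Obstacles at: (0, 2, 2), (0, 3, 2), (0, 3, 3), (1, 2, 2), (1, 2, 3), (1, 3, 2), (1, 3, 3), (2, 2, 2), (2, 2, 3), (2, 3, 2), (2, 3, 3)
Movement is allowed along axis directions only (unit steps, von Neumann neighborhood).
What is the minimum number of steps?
4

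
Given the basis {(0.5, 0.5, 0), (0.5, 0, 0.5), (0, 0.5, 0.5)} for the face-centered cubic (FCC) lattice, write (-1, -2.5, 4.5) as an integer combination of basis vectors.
-8b₁ + 6b₂ + 3b₃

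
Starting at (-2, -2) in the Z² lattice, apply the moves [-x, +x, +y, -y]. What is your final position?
(-2, -2)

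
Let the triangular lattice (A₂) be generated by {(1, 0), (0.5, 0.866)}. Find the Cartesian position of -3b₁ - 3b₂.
(-4.5, -2.598)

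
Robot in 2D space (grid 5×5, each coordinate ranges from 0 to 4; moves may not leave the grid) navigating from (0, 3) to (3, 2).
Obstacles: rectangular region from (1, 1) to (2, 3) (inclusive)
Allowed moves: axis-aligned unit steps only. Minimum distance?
6
(one shortest path: (0, 3) → (0, 4) → (1, 4) → (2, 4) → (3, 4) → (3, 3) → (3, 2))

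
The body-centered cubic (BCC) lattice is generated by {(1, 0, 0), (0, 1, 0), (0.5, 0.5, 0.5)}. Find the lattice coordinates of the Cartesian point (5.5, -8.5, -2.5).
8b₁ - 6b₂ - 5b₃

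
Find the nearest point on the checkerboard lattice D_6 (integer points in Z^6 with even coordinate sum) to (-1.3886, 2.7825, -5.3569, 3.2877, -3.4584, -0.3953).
(-1, 3, -5, 3, -4, 0)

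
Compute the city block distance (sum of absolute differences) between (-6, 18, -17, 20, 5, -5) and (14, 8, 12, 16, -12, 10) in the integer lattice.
95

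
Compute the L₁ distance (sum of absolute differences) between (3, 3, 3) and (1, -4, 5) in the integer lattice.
11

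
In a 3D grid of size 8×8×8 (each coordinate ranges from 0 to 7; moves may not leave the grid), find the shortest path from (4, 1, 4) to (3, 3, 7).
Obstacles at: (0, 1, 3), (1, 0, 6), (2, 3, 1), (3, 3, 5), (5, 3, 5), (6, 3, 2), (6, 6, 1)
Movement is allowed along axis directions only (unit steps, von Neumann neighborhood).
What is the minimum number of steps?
6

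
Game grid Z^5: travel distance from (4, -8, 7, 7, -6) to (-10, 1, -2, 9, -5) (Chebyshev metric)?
14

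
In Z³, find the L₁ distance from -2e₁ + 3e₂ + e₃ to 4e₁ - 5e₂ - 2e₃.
17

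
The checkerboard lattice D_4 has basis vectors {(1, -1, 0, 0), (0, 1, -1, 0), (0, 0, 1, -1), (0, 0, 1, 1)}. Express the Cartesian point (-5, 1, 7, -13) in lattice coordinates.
-5b₁ - 4b₂ + 8b₃ - 5b₄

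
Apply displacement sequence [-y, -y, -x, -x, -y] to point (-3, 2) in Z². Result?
(-5, -1)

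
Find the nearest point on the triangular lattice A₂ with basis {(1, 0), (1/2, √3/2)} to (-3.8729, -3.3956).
(-4, -3.464)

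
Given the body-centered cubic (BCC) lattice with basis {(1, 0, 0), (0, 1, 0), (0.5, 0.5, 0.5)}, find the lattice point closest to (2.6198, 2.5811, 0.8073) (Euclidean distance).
(2.5, 2.5, 0.5)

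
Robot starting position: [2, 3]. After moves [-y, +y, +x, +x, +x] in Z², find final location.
(5, 3)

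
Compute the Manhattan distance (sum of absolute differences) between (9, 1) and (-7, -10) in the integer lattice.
27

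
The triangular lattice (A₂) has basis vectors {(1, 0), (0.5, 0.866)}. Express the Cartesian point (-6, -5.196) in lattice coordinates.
-3b₁ - 6b₂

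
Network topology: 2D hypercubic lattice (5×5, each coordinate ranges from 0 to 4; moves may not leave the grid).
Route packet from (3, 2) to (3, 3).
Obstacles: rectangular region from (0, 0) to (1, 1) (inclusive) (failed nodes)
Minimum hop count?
1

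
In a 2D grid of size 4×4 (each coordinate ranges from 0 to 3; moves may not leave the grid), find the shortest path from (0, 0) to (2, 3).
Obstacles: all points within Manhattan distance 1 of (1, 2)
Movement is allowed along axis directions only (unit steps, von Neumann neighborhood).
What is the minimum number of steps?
7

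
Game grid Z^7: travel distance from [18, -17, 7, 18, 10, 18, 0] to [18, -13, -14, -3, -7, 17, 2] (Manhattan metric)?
66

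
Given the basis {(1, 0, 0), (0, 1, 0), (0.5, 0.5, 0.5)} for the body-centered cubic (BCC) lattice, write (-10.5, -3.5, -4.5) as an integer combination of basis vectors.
-6b₁ + b₂ - 9b₃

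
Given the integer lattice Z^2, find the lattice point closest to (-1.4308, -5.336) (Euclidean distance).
(-1, -5)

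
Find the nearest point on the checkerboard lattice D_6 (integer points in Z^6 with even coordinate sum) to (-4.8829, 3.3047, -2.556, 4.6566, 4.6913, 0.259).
(-5, 3, -2, 5, 5, 0)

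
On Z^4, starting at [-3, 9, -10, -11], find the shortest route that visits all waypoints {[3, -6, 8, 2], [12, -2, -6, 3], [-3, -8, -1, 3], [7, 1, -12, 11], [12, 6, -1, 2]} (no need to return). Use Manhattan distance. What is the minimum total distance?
124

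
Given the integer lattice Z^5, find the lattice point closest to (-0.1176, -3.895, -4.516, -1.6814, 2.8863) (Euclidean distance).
(0, -4, -5, -2, 3)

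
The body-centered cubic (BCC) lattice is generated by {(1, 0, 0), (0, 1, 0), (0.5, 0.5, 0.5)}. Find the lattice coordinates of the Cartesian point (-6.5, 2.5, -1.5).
-5b₁ + 4b₂ - 3b₃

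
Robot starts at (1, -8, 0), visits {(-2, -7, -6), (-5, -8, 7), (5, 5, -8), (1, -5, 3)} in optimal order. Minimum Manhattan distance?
57
(one optimal route: (1, -8, 0) → (1, -5, 3) → (-5, -8, 7) → (-2, -7, -6) → (5, 5, -8))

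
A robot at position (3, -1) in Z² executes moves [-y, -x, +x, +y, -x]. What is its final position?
(2, -1)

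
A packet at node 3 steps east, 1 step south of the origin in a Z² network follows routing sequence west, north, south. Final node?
(2, -1)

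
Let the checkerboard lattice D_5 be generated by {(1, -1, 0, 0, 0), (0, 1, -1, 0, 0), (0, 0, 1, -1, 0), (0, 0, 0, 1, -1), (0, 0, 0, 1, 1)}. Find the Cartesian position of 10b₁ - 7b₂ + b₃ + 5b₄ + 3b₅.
(10, -17, 8, 7, -2)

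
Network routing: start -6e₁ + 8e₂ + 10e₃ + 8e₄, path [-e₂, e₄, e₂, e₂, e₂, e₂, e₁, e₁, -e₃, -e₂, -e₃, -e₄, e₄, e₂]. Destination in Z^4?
(-4, 11, 8, 9)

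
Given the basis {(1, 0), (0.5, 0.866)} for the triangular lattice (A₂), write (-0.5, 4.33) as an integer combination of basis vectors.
-3b₁ + 5b₂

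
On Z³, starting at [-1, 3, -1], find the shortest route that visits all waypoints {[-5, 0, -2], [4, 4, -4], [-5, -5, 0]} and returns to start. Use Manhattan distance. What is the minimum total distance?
44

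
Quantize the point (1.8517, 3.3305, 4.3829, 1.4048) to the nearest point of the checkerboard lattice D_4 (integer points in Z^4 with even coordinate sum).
(2, 3, 4, 1)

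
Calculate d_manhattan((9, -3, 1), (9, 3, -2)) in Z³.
9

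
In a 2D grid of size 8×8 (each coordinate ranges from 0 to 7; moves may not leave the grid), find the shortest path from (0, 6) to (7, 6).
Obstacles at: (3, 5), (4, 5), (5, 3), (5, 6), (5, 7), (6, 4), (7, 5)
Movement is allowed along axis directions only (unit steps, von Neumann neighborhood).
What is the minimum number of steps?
11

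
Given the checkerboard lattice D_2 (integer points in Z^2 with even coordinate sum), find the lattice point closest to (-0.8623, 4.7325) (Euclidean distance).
(-1, 5)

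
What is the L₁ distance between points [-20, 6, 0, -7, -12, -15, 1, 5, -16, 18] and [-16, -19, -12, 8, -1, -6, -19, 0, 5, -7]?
147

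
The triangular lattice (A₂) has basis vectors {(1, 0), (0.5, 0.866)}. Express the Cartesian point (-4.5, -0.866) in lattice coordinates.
-4b₁ - b₂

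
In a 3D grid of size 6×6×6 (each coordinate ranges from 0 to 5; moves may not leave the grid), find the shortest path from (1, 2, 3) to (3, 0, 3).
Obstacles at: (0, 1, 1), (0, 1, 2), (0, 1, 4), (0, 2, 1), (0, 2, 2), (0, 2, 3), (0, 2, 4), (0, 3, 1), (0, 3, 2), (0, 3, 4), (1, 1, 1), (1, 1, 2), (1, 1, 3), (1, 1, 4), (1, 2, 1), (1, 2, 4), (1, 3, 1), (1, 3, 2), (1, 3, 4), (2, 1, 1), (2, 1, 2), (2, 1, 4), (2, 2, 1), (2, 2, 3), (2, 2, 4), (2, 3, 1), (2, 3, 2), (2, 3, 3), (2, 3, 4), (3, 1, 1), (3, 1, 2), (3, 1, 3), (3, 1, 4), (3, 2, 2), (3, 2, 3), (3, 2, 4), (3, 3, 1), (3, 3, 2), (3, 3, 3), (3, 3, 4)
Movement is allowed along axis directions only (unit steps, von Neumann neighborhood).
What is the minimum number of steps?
10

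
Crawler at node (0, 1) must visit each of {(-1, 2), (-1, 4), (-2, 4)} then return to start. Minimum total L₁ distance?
10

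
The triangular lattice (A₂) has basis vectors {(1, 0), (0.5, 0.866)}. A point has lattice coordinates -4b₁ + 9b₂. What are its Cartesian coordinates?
(0.5, 7.794)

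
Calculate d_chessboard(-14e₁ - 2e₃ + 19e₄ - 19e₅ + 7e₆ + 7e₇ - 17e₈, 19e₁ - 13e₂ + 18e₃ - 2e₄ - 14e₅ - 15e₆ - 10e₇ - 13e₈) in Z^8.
33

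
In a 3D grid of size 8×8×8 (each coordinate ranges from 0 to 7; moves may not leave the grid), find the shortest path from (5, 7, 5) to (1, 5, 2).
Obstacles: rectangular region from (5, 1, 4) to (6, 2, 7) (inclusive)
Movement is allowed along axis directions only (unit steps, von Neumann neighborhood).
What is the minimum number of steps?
9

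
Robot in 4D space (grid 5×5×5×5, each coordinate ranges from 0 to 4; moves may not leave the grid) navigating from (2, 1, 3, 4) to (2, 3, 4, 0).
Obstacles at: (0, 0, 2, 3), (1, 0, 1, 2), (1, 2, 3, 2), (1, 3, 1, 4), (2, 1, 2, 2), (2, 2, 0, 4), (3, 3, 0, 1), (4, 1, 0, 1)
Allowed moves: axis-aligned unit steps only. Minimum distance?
7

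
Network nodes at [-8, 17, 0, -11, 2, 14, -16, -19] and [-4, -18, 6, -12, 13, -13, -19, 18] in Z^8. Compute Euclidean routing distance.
59.2115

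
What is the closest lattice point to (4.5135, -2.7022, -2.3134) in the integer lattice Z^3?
(5, -3, -2)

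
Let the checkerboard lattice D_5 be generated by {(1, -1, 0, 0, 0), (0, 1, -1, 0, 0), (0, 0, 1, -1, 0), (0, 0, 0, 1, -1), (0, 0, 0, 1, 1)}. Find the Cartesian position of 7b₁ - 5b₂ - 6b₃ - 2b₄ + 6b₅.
(7, -12, -1, 10, 8)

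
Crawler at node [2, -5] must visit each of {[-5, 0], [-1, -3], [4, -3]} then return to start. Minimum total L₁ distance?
28
(one optimal route: (2, -5) → (-5, 0) → (-1, -3) → (4, -3) → (2, -5))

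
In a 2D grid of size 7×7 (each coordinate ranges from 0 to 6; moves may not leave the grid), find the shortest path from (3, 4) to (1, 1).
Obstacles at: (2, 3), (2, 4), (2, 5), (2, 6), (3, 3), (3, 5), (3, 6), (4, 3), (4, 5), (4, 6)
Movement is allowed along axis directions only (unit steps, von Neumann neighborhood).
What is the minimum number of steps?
9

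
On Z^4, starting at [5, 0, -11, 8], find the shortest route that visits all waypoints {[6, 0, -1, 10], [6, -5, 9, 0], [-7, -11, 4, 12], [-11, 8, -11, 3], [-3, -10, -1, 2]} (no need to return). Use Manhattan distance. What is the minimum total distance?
131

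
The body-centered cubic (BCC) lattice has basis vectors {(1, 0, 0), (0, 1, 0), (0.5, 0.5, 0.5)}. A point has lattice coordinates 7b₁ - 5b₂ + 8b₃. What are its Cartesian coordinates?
(11, -1, 4)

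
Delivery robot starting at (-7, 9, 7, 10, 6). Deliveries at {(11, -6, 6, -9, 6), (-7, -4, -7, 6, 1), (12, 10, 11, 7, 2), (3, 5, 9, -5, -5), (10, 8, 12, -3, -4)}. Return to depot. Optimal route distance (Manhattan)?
194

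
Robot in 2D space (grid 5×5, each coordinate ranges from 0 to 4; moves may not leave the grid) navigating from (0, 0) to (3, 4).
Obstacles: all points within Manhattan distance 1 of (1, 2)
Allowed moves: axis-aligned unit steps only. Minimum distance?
7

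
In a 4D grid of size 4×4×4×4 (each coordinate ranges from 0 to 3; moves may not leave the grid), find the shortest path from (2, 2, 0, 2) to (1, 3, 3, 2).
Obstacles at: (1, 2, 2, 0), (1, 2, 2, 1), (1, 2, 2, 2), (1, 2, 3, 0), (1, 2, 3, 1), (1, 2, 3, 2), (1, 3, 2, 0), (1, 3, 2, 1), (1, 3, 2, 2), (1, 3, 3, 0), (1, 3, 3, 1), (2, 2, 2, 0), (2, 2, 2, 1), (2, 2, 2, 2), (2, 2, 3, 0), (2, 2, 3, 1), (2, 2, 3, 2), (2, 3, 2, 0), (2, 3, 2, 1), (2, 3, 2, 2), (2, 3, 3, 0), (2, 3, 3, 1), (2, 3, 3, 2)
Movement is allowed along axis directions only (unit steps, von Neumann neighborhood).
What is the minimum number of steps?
7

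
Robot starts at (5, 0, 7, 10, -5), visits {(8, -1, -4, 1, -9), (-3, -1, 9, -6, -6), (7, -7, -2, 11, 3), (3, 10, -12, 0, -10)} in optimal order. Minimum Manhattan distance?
132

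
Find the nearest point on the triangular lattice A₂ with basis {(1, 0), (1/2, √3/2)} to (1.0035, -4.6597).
(1, -5.196)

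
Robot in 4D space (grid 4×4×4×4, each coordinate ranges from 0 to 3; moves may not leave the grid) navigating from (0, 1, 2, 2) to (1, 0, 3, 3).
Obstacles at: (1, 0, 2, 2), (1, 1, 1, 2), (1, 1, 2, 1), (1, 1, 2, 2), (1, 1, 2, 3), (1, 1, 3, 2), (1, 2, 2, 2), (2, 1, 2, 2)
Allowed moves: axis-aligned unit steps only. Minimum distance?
4
(one shortest path: (0, 1, 2, 2) → (0, 0, 2, 2) → (0, 0, 3, 2) → (1, 0, 3, 2) → (1, 0, 3, 3))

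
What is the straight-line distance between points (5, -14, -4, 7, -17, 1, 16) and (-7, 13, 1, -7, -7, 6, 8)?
35.819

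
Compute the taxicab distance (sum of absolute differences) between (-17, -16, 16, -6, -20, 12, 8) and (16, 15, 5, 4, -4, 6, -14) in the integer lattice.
129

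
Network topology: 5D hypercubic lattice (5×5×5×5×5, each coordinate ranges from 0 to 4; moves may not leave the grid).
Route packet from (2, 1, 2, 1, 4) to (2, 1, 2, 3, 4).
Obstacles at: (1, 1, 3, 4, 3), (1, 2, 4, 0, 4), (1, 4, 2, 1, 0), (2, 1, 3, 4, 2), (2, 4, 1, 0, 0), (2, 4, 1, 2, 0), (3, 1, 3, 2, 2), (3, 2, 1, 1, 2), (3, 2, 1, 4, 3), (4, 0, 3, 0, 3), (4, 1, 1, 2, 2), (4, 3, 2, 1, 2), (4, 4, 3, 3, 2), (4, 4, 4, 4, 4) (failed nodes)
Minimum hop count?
2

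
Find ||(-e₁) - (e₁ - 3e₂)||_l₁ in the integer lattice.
5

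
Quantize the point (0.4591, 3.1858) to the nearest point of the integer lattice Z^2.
(0, 3)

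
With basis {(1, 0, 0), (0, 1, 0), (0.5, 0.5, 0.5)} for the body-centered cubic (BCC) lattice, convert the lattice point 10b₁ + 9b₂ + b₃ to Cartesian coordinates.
(10.5, 9.5, 0.5)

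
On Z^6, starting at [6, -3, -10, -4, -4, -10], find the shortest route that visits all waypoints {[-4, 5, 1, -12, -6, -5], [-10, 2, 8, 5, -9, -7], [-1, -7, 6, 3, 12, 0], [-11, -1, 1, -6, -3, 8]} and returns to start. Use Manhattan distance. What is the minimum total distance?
232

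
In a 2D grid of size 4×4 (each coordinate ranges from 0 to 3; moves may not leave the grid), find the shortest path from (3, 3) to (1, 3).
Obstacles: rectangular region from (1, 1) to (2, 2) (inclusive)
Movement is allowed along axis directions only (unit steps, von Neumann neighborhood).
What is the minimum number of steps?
2
(one shortest path: (3, 3) → (2, 3) → (1, 3))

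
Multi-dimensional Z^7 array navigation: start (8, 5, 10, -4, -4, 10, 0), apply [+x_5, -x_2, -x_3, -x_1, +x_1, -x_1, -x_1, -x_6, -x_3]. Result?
(6, 4, 8, -4, -3, 9, 0)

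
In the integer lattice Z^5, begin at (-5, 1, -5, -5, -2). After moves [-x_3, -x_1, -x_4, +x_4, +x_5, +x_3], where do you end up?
(-6, 1, -5, -5, -1)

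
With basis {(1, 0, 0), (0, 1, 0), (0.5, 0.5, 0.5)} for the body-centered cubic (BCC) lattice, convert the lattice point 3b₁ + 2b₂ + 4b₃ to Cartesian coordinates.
(5, 4, 2)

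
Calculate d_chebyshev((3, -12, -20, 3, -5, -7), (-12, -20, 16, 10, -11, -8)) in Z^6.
36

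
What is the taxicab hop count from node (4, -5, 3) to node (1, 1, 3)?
9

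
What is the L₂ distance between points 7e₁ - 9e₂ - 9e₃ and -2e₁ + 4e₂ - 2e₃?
17.2916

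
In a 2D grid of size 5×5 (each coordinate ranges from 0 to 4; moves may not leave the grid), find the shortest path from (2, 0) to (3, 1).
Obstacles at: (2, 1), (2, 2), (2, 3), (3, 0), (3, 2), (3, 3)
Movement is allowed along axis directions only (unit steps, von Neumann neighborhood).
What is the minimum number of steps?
12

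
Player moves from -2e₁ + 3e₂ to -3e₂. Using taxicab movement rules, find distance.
8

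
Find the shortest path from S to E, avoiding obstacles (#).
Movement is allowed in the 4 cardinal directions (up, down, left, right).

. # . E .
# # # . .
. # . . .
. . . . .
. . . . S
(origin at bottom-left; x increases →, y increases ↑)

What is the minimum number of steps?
5
(one shortest path: (4, 0) → (3, 0) → (3, 1) → (3, 2) → (3, 3) → (3, 4))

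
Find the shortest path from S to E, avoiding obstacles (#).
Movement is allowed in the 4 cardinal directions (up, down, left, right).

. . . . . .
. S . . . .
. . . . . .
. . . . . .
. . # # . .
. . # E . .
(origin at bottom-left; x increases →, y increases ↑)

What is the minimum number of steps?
8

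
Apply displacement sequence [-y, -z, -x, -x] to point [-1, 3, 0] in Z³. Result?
(-3, 2, -1)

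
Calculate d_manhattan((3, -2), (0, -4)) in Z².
5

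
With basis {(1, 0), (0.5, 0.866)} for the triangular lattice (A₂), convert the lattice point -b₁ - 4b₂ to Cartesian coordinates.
(-3, -3.464)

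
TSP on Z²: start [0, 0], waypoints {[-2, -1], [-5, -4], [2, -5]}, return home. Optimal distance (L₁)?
24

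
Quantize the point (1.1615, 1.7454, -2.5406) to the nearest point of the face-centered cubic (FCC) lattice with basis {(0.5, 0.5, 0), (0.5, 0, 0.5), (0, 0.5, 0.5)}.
(1, 1.5, -2.5)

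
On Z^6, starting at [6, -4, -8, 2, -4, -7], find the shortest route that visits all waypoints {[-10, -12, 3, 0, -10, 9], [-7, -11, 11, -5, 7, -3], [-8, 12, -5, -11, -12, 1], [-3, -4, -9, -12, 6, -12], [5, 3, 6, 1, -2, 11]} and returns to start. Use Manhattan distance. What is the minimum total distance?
296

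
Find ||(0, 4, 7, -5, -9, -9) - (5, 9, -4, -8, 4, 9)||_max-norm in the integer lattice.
18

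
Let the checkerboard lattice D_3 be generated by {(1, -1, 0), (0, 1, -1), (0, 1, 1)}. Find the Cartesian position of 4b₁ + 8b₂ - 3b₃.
(4, 1, -11)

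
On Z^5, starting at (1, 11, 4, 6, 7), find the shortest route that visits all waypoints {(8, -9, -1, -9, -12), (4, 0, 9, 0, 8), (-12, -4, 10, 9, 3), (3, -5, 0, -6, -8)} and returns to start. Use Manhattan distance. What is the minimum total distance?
188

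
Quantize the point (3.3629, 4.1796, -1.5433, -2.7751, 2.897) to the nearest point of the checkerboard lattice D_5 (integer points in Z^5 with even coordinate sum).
(3, 4, -1, -3, 3)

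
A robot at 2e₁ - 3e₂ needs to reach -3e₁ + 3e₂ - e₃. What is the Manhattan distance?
12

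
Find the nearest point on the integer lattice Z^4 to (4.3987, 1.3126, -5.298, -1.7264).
(4, 1, -5, -2)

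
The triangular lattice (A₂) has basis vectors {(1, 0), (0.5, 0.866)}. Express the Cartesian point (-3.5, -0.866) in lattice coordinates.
-3b₁ - b₂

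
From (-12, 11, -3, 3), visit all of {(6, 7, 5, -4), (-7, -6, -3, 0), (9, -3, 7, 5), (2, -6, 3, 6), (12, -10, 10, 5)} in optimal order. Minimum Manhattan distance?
105
(one optimal route: (-12, 11, -3, 3) → (-7, -6, -3, 0) → (2, -6, 3, 6) → (12, -10, 10, 5) → (9, -3, 7, 5) → (6, 7, 5, -4))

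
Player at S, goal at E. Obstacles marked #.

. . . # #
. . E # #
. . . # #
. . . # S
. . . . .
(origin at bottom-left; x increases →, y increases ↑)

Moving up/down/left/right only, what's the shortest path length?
6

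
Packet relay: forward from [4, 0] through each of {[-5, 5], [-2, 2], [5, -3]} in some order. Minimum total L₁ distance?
22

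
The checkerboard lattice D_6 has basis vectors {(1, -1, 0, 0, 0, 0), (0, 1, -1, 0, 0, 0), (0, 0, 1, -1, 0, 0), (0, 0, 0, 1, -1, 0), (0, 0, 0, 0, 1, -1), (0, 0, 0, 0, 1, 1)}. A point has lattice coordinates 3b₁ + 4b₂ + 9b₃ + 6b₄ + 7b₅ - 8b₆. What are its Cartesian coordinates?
(3, 1, 5, -3, -7, -15)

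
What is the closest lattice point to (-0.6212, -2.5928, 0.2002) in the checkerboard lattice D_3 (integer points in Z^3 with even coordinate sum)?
(-1, -3, 0)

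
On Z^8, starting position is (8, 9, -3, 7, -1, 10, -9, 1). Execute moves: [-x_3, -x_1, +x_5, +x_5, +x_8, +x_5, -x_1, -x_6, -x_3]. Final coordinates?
(6, 9, -5, 7, 2, 9, -9, 2)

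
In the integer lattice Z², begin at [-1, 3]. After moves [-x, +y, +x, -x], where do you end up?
(-2, 4)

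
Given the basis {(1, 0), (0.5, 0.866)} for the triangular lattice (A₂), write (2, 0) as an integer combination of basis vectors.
2b₁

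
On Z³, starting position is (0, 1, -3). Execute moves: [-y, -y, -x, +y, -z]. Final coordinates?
(-1, 0, -4)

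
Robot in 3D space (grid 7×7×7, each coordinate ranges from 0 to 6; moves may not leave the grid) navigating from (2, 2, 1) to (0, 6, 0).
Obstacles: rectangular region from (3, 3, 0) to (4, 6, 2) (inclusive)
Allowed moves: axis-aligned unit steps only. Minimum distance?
7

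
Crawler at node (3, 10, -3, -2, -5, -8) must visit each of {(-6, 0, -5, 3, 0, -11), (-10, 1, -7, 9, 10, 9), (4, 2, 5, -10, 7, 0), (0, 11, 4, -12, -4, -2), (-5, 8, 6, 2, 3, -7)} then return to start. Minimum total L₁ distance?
218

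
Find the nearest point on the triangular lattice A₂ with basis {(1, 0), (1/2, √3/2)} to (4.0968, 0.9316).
(4.5, 0.866)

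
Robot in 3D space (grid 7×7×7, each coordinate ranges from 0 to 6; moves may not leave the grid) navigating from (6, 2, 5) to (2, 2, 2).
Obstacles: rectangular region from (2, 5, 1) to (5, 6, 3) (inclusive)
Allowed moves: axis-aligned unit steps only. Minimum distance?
7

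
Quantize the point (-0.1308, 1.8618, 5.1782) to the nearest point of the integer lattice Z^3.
(0, 2, 5)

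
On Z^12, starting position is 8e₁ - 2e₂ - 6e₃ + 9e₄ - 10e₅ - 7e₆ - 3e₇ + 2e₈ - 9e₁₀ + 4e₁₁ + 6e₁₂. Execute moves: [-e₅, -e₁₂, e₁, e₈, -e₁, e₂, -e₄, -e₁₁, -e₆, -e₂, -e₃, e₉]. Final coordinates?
(8, -2, -7, 8, -11, -8, -3, 3, 1, -9, 3, 5)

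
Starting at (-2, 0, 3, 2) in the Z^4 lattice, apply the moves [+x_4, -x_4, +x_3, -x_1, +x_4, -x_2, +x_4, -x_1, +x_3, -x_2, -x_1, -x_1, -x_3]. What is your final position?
(-6, -2, 4, 4)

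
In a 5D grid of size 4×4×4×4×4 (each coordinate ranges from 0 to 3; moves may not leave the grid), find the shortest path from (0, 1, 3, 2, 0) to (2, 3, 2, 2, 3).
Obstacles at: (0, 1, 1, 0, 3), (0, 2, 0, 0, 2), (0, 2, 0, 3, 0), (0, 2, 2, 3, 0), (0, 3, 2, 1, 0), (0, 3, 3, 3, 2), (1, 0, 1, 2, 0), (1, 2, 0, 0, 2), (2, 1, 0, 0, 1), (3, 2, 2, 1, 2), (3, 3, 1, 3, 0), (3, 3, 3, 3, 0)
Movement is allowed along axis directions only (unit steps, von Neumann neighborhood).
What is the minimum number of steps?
8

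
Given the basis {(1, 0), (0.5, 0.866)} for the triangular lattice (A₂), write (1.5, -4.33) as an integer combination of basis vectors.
4b₁ - 5b₂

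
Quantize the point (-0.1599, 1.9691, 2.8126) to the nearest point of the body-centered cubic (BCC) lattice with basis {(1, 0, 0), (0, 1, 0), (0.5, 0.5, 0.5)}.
(0, 2, 3)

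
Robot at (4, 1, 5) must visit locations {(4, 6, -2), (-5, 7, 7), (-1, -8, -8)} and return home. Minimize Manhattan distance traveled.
88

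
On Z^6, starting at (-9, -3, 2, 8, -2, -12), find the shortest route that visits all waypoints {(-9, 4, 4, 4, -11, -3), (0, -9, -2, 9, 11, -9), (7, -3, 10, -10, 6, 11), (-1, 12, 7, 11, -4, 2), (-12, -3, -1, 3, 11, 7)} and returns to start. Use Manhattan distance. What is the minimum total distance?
264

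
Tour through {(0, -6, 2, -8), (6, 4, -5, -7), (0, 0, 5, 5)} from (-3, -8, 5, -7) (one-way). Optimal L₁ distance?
63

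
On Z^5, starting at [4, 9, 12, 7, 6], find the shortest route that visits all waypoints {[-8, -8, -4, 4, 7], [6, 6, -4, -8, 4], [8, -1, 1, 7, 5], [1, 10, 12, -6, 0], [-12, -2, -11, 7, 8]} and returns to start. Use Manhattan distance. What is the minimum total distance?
180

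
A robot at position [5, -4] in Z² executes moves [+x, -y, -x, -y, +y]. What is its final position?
(5, -5)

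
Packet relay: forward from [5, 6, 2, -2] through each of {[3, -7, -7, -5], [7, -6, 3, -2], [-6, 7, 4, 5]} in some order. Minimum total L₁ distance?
73
(one optimal route: (5, 6, 2, -2) → (-6, 7, 4, 5) → (7, -6, 3, -2) → (3, -7, -7, -5))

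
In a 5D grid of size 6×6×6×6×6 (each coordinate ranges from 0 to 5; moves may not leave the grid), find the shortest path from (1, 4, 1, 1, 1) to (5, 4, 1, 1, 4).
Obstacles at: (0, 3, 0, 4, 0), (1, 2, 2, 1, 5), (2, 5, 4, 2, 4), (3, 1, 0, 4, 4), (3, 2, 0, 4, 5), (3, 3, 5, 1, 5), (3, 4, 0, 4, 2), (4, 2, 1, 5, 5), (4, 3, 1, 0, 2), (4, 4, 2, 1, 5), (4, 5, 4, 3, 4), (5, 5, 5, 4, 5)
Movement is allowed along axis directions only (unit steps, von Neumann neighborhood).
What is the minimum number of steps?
7
(one shortest path: (1, 4, 1, 1, 1) → (2, 4, 1, 1, 1) → (3, 4, 1, 1, 1) → (4, 4, 1, 1, 1) → (5, 4, 1, 1, 1) → (5, 4, 1, 1, 2) → (5, 4, 1, 1, 3) → (5, 4, 1, 1, 4))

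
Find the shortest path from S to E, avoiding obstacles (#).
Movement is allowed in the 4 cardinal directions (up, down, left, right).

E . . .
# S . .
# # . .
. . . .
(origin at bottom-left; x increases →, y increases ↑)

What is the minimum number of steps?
2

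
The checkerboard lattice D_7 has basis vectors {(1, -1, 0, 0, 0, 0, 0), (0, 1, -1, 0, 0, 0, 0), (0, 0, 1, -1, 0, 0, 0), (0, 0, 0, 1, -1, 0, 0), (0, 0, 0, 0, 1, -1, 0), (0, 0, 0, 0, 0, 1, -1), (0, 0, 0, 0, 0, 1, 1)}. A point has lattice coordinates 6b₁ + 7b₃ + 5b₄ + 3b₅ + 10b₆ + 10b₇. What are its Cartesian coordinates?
(6, -6, 7, -2, -2, 17, 0)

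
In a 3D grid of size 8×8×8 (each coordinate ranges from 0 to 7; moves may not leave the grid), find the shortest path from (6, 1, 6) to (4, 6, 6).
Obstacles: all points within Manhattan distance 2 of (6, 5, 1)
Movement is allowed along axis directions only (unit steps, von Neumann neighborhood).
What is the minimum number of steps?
7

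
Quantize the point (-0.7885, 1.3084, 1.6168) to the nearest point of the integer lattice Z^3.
(-1, 1, 2)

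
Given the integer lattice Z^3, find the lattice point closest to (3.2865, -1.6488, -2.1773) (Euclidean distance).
(3, -2, -2)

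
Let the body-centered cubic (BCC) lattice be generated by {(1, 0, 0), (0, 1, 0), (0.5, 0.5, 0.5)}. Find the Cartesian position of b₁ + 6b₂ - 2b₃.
(0, 5, -1)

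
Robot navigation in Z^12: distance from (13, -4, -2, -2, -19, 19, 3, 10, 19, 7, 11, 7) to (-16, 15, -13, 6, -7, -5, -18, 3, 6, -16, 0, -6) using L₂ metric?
59.8749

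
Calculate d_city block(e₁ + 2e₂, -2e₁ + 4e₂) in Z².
5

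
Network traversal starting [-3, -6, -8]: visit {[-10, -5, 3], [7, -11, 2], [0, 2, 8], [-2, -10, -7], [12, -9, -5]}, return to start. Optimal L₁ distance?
104
(one optimal route: (-3, -6, -8) → (-10, -5, 3) → (0, 2, 8) → (7, -11, 2) → (12, -9, -5) → (-2, -10, -7) → (-3, -6, -8))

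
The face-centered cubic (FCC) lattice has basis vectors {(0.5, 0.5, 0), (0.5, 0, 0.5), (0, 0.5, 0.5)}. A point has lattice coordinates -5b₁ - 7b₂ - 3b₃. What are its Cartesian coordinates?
(-6, -4, -5)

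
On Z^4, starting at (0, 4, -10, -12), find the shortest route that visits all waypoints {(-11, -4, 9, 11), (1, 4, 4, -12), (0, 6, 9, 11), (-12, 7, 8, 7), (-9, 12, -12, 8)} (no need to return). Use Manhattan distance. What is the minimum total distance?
113
(one optimal route: (0, 4, -10, -12) → (1, 4, 4, -12) → (0, 6, 9, 11) → (-11, -4, 9, 11) → (-12, 7, 8, 7) → (-9, 12, -12, 8))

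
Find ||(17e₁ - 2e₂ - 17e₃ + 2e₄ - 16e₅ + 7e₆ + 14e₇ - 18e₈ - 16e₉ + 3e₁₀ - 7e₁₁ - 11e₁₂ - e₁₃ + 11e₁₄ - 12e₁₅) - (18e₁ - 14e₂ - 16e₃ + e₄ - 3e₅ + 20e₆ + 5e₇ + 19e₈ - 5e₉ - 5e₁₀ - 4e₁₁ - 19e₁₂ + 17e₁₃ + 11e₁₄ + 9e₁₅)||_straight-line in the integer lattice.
54.3875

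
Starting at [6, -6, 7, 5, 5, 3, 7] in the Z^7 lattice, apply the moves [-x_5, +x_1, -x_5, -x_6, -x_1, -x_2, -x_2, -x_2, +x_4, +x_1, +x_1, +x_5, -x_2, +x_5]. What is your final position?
(8, -10, 7, 6, 5, 2, 7)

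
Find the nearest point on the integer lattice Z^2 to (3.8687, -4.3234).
(4, -4)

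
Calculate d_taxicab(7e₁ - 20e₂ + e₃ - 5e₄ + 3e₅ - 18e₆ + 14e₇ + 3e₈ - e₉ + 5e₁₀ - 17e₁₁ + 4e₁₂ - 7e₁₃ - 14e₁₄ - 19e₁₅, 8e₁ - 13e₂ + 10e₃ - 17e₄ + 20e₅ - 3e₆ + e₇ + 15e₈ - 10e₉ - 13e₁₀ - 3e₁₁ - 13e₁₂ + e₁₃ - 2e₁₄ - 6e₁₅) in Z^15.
177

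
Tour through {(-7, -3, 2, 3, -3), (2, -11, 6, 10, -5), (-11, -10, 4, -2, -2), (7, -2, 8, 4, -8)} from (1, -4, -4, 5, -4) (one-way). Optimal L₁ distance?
93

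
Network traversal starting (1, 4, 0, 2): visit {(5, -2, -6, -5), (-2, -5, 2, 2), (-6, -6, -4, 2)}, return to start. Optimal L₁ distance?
72
(one optimal route: (1, 4, 0, 2) → (5, -2, -6, -5) → (-6, -6, -4, 2) → (-2, -5, 2, 2) → (1, 4, 0, 2))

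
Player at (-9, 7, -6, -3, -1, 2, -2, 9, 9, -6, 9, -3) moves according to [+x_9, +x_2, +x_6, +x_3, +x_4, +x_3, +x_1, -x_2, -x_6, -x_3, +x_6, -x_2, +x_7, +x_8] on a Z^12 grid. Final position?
(-8, 6, -5, -2, -1, 3, -1, 10, 10, -6, 9, -3)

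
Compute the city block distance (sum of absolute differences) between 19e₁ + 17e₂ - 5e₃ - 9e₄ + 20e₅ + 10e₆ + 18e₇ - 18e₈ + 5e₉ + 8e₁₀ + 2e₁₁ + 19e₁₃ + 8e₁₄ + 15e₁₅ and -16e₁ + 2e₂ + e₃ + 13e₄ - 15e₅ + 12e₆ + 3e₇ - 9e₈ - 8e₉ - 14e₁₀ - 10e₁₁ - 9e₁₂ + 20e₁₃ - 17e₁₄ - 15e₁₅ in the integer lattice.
251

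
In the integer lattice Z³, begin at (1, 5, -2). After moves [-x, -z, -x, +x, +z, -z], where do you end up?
(0, 5, -3)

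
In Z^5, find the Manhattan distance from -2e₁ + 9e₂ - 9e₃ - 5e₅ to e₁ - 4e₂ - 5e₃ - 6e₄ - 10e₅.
31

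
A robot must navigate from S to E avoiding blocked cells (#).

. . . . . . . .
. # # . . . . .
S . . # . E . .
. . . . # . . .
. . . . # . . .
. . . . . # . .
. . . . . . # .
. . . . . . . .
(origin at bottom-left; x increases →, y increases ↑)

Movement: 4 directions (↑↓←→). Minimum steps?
9
(one shortest path: (0, 5) → (0, 6) → (0, 7) → (1, 7) → (2, 7) → (3, 7) → (4, 7) → (5, 7) → (5, 6) → (5, 5))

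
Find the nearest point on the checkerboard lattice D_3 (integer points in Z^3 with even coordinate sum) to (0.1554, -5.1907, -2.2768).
(0, -5, -3)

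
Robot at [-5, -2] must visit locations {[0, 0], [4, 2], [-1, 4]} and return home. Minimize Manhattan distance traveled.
30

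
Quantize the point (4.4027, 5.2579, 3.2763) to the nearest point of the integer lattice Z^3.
(4, 5, 3)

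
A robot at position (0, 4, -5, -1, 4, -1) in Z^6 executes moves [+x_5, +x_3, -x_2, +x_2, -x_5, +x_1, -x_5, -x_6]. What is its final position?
(1, 4, -4, -1, 3, -2)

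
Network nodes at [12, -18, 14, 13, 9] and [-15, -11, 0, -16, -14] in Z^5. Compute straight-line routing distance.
48.4149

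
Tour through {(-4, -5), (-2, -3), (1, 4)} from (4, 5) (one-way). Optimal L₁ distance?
18
(one optimal route: (4, 5) → (1, 4) → (-2, -3) → (-4, -5))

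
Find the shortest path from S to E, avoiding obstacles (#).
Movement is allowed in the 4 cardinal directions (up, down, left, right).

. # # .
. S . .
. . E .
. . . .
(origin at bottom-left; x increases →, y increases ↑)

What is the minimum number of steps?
2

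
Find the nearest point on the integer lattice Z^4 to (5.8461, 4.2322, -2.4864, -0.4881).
(6, 4, -2, 0)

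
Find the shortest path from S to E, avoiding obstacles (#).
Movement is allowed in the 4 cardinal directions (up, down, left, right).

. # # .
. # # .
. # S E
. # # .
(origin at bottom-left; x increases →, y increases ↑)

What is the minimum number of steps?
1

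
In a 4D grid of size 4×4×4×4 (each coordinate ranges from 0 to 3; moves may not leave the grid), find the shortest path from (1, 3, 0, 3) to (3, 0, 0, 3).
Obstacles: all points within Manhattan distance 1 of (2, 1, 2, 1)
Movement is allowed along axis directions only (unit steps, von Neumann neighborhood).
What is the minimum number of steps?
5
(one shortest path: (1, 3, 0, 3) → (2, 3, 0, 3) → (3, 3, 0, 3) → (3, 2, 0, 3) → (3, 1, 0, 3) → (3, 0, 0, 3))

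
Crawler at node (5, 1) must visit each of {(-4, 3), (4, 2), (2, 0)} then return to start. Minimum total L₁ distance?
24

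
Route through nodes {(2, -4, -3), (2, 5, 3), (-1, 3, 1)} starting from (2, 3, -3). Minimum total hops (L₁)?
28
(one optimal route: (2, 3, -3) → (2, -4, -3) → (-1, 3, 1) → (2, 5, 3))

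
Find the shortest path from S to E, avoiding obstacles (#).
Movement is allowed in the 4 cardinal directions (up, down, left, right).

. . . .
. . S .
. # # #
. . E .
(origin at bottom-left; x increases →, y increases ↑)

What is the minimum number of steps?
6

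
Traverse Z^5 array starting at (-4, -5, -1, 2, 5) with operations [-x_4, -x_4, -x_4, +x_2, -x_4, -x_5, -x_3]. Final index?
(-4, -4, -2, -2, 4)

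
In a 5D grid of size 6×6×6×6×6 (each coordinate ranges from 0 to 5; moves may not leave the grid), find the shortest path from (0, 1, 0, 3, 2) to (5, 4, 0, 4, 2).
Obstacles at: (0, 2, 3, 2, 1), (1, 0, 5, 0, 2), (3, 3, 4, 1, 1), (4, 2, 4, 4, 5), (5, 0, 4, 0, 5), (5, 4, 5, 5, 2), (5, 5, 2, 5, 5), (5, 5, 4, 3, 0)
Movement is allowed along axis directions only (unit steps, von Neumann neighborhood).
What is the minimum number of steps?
9
(one shortest path: (0, 1, 0, 3, 2) → (1, 1, 0, 3, 2) → (2, 1, 0, 3, 2) → (3, 1, 0, 3, 2) → (4, 1, 0, 3, 2) → (5, 1, 0, 3, 2) → (5, 2, 0, 3, 2) → (5, 3, 0, 3, 2) → (5, 4, 0, 3, 2) → (5, 4, 0, 4, 2))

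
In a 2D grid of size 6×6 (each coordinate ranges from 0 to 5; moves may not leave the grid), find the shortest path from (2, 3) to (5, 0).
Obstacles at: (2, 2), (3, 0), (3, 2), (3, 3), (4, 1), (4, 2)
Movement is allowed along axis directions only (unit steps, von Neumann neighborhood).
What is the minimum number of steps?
8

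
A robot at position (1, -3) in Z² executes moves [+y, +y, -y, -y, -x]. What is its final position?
(0, -3)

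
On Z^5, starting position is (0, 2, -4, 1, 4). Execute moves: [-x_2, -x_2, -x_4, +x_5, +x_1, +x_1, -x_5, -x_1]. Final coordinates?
(1, 0, -4, 0, 4)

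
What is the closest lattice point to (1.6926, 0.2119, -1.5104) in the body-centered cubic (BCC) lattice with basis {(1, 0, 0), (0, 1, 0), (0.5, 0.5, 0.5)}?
(1.5, 0.5, -1.5)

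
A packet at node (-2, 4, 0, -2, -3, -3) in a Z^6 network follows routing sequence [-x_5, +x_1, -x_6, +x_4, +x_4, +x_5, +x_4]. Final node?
(-1, 4, 0, 1, -3, -4)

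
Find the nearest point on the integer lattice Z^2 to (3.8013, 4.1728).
(4, 4)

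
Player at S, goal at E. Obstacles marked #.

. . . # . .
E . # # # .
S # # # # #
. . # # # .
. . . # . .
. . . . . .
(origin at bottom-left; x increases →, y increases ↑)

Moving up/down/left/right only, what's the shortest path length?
1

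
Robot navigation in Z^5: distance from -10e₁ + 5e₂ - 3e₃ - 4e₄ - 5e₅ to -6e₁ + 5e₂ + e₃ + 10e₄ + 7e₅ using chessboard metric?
14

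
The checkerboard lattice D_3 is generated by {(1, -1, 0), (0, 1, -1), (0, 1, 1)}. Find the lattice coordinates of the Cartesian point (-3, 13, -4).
-3b₁ + 7b₂ + 3b₃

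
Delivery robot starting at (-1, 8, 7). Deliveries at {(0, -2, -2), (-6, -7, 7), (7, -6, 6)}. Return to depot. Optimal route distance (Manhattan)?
74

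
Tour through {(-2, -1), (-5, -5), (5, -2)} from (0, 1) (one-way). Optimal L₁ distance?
23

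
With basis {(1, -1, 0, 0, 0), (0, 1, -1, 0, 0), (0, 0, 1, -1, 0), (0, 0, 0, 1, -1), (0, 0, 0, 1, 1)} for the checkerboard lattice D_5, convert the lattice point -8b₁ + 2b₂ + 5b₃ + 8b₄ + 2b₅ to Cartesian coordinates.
(-8, 10, 3, 5, -6)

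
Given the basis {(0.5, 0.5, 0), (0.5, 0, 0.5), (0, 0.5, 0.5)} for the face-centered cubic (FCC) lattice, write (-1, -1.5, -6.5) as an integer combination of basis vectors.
4b₁ - 6b₂ - 7b₃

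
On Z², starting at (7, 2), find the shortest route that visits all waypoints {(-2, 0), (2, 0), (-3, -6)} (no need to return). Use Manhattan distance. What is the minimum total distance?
18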